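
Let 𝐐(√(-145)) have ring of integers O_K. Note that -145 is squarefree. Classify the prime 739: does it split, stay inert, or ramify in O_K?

Since -145 ≢ 1 mod 4, the ring of integers is ℤ[√-145] with discriminant 4·(-145) = -580.
Since gcd(739, -580) = 1 the prime 739 does not ramify.
Compute (-145/739) via Euler: 594^((739-1)/2) mod 739 = 1, so (-145/739) = 1.
Legendre symbol 1 ⇒ 739 is split.

739 splits in O_K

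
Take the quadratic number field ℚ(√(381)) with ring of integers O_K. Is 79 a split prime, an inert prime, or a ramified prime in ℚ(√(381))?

split — (79) = 𝔭₁𝔭₂ with 𝔭₁ ≠ 𝔭₂

381 mod 4 = 1, hence disc K = 381 and O_K = ℤ[(1+√381)/2].
Since gcd(79, 381) = 1 the prime 79 does not ramify.
Compute (381/79) via Euler: 65^((79-1)/2) mod 79 = 1, so (381/79) = 1.
d is a quadratic residue mod p, hence 79 splits in O_K.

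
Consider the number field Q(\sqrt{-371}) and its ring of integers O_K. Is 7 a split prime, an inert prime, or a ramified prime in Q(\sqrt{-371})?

-371 mod 4 = 1, hence disc K = -371 and O_K = ℤ[(1+√-371)/2].
7 divides disc(K) = -371, so 7 ramifies.

ramified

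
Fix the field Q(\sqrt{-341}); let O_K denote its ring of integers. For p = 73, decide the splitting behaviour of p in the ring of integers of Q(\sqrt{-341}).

Since -341 ≢ 1 mod 4, the ring of integers is ℤ[√-341] with discriminant 4·(-341) = -1364.
disc(K) = -1364 is not divisible by 73; 73 is unramified.
Euler's criterion: (-341)^36 mod 73 = 1. Thus (-341|73) = 1.
(-341/73) = 1, so 73 splits.

splits completely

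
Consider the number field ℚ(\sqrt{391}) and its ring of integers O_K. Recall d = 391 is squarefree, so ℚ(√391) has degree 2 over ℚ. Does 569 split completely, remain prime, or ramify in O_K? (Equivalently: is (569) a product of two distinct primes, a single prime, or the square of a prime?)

p is inert

d = 391 ≡ 3 (mod 4), so O_K = ℤ[√391] and disc(K) = 4d = 1564.
Since gcd(569, 1564) = 1 the prime 569 does not ramify.
Compute (391/569) via Euler: 391^((569-1)/2) mod 569 = 568, so (391/569) = -1.
Legendre symbol -1 ⇒ 569 is inert.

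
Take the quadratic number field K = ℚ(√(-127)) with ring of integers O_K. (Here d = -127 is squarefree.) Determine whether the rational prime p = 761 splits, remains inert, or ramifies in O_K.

Since -127 ≡ 1 mod 4, the ring of integers is ℤ[(1+√-127)/2] with discriminant -127.
Since gcd(761, -127) = 1 the prime 761 does not ramify.
(-127/761) = 634^380 mod 761 = 760, giving Legendre symbol -1.
Legendre symbol -1 ⇒ 761 is inert.

inert — (761) stays prime in O_K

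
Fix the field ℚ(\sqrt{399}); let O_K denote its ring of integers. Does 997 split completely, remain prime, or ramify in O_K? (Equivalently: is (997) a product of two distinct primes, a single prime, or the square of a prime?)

inert — (997) stays prime in O_K

Since 399 ≢ 1 mod 4, the ring of integers is ℤ[√399] with discriminant 4·399 = 1596.
disc(K) = 1596 is not divisible by 997; 997 is unramified.
Compute (399/997) via Euler: 399^((997-1)/2) mod 997 = 996, so (399/997) = -1.
Legendre symbol -1 ⇒ 997 is inert.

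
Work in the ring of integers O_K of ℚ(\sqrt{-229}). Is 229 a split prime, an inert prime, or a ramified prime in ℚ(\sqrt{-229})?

-229 mod 4 = 3, hence disc K = 4·(-229) = -916 and O_K = ℤ[√-229].
disc(K) = -916 = 229·(-4), so p = 229 is ramified.

ramified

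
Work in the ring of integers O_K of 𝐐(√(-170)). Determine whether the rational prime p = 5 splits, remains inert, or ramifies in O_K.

-170 mod 4 = 2, hence disc K = 4·(-170) = -680 and O_K = ℤ[√-170].
Ramification test: 5 | -680. The prime 5 ramifies in K.

p ramifies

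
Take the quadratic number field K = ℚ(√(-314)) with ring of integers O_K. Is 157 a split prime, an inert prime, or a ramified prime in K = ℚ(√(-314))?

ramifies in O_K

-314 mod 4 = 2, hence disc K = 4·(-314) = -1256 and O_K = ℤ[√-314].
157 divides disc(K) = -1256, so 157 ramifies.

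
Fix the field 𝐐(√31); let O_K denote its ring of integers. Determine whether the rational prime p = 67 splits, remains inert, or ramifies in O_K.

inert

31 mod 4 = 3, hence disc K = 4·31 = 124 and O_K = ℤ[√31].
Since gcd(67, 124) = 1 the prime 67 does not ramify.
Compute (31/67) via Euler: 31^((67-1)/2) mod 67 = 66, so (31/67) = -1.
Legendre symbol -1 ⇒ 67 is inert.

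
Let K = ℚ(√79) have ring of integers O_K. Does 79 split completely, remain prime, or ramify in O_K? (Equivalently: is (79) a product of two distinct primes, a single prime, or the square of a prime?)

79 is ramified

79 mod 4 = 3, hence disc K = 4·79 = 316 and O_K = ℤ[√79].
Ramification test: 79 | 316. The prime 79 ramifies in K.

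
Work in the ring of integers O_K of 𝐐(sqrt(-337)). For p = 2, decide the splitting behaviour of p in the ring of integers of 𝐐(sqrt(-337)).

2 is ramified

-337 mod 4 = 3, hence disc K = 4·(-337) = -1348 and O_K = ℤ[√-337].
Ramification test: 2 | -1348. The prime 2 ramifies in K.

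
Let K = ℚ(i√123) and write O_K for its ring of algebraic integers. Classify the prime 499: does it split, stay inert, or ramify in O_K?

-123 mod 4 = 1, hence disc K = -123 and O_K = ℤ[(1+√-123)/2].
499 ∤ -123, so 499 is unramified.
Legendre symbol by Euler's criterion: (-123/499) ≡ (-123)^249 ≡ 498 (mod 499), i.e. (-123/499) = -1.
d is a non-residue mod p, hence 499 remains inert in O_K.

inert — (499) stays prime in O_K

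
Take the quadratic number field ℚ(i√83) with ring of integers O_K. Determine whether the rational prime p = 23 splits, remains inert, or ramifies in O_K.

-83 mod 4 = 1, hence disc K = -83 and O_K = ℤ[(1+√-83)/2].
23 ∤ -83, so 23 is unramified.
Compute (-83/23) via Euler: 9^((23-1)/2) mod 23 = 1, so (-83/23) = 1.
(-83/23) = 1, so 23 splits.

splits completely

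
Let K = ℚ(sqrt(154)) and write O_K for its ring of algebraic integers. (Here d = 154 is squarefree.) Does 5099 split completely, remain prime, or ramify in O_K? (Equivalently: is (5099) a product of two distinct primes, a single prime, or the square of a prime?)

Since 154 ≢ 1 mod 4, the ring of integers is ℤ[√154] with discriminant 4·154 = 616.
Since gcd(5099, 616) = 1 the prime 5099 does not ramify.
Compute (154/5099) via Euler: 154^((5099-1)/2) mod 5099 = 5098, so (154/5099) = -1.
Legendre symbol -1 ⇒ 5099 is inert.

5099 remains inert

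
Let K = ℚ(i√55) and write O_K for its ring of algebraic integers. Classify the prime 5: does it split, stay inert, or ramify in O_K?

ramified — (5) = 𝔭²

d = -55 ≡ 1 (mod 4), so O_K = ℤ[(1+√-55)/2] and disc(K) = d = -55.
5 divides disc(K) = -55, so 5 ramifies.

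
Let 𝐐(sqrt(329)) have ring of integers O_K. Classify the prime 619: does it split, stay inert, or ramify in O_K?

inert — (619) stays prime in O_K

Since 329 ≡ 1 mod 4, the ring of integers is ℤ[(1+√329)/2] with discriminant 329.
disc(K) = 329 is not divisible by 619; 619 is unramified.
Euler's criterion: 329^309 mod 619 = 618. Thus (329|619) = -1.
(329/619) = -1, so 619 is inert.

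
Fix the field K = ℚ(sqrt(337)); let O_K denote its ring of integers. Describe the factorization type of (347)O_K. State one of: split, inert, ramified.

d = 337 ≡ 1 (mod 4), so O_K = ℤ[(1+√337)/2] and disc(K) = d = 337.
disc(K) = 337 is not divisible by 347; 347 is unramified.
Compute (337/347) via Euler: 337^((347-1)/2) mod 347 = 346, so (337/347) = -1.
d is a non-residue mod p, hence 347 remains inert in O_K.

347 remains inert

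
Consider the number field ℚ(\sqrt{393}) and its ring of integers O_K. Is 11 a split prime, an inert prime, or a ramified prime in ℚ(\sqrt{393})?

remains prime (inert)

Since 393 ≡ 1 mod 4, the ring of integers is ℤ[(1+√393)/2] with discriminant 393.
11 ∤ 393, so 11 is unramified.
(393/11) = 8^5 mod 11 = 10, giving Legendre symbol -1.
Legendre symbol -1 ⇒ 11 is inert.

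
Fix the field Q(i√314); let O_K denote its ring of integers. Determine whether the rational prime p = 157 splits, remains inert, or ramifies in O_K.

ramified — (157) = 𝔭²

-314 mod 4 = 2, hence disc K = 4·(-314) = -1256 and O_K = ℤ[√-314].
Ramification test: 157 | -1256. The prime 157 ramifies in K.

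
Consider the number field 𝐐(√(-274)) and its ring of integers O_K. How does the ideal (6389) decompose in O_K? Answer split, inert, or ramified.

inert

d = -274 ≡ 2 (mod 4), so O_K = ℤ[√-274] and disc(K) = 4d = -1096.
6389 ∤ -1096, so 6389 is unramified.
Euler's criterion: (-274)^3194 mod 6389 = 6388. Thus (-274|6389) = -1.
d is a non-residue mod p, hence 6389 remains inert in O_K.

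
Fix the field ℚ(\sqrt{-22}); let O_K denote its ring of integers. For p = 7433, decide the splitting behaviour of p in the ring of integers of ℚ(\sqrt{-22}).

d = -22 ≡ 2 (mod 4), so O_K = ℤ[√-22] and disc(K) = 4d = -88.
7433 ∤ -88, so 7433 is unramified.
Euler's criterion: (-22)^3716 mod 7433 = 7432. Thus (-22|7433) = -1.
Legendre symbol -1 ⇒ 7433 is inert.

inert — (7433) stays prime in O_K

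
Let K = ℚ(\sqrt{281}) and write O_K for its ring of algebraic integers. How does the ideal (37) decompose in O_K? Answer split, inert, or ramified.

Since 281 ≡ 1 mod 4, the ring of integers is ℤ[(1+√281)/2] with discriminant 281.
37 ∤ 281, so 37 is unramified.
Euler's criterion: 281^18 mod 37 = 36. Thus (281|37) = -1.
Legendre symbol -1 ⇒ 37 is inert.

37 remains inert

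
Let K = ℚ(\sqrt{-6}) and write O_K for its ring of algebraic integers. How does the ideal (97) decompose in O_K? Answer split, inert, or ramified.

splits completely

Since -6 ≢ 1 mod 4, the ring of integers is ℤ[√-6] with discriminant 4·(-6) = -24.
Since gcd(97, -24) = 1 the prime 97 does not ramify.
(-6/97) = 91^48 mod 97 = 1, giving Legendre symbol 1.
Legendre symbol 1 ⇒ 97 is split.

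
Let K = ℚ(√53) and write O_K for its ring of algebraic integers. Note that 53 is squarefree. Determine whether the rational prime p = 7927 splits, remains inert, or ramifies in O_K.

53 mod 4 = 1, hence disc K = 53 and O_K = ℤ[(1+√53)/2].
Since gcd(7927, 53) = 1 the prime 7927 does not ramify.
Compute (53/7927) via Euler: 53^((7927-1)/2) mod 7927 = 7926, so (53/7927) = -1.
d is a non-residue mod p, hence 7927 remains inert in O_K.

remains prime (inert)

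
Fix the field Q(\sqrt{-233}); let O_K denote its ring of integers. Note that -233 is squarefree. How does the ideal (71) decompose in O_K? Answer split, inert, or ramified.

inert

Since -233 ≢ 1 mod 4, the ring of integers is ℤ[√-233] with discriminant 4·(-233) = -932.
disc(K) = -932 is not divisible by 71; 71 is unramified.
Euler's criterion: (-233)^35 mod 71 = 70. Thus (-233|71) = -1.
(-233/71) = -1, so 71 is inert.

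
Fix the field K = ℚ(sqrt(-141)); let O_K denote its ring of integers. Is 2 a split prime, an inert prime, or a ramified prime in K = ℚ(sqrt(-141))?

Since -141 ≢ 1 mod 4, the ring of integers is ℤ[√-141] with discriminant 4·(-141) = -564.
Ramification test: 2 | -564. The prime 2 ramifies in K.

p ramifies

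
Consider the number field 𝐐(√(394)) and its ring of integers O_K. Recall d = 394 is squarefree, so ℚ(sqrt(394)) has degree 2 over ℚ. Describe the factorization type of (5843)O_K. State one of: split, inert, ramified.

Since 394 ≢ 1 mod 4, the ring of integers is ℤ[√394] with discriminant 4·394 = 1576.
disc(K) = 1576 is not divisible by 5843; 5843 is unramified.
Euler's criterion: 394^2921 mod 5843 = 1. Thus (394|5843) = 1.
(394/5843) = 1, so 5843 splits.

split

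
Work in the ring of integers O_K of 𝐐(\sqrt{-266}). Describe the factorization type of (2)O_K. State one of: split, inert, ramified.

d = -266 ≡ 2 (mod 4), so O_K = ℤ[√-266] and disc(K) = 4d = -1064.
Ramification test: 2 | -1064. The prime 2 ramifies in K.

ramifies in O_K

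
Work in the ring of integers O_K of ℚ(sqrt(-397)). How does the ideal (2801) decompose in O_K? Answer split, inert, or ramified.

Since -397 ≢ 1 mod 4, the ring of integers is ℤ[√-397] with discriminant 4·(-397) = -1588.
2801 ∤ -1588, so 2801 is unramified.
(-397/2801) = 2404^1400 mod 2801 = 2800, giving Legendre symbol -1.
d is a non-residue mod p, hence 2801 remains inert in O_K.

inert — (2801) stays prime in O_K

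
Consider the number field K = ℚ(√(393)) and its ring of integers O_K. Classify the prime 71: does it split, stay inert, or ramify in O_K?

split

Since 393 ≡ 1 mod 4, the ring of integers is ℤ[(1+√393)/2] with discriminant 393.
71 ∤ 393, so 71 is unramified.
(393/71) = 38^35 mod 71 = 1, giving Legendre symbol 1.
(393/71) = 1, so 71 splits.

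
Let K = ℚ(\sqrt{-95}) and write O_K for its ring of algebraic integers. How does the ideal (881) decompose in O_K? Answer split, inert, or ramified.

881 splits in O_K

-95 mod 4 = 1, hence disc K = -95 and O_K = ℤ[(1+√-95)/2].
disc(K) = -95 is not divisible by 881; 881 is unramified.
(-95/881) = 786^440 mod 881 = 1, giving Legendre symbol 1.
d is a quadratic residue mod p, hence 881 splits in O_K.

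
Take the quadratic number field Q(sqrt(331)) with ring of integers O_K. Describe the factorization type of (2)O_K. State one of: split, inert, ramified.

Since 331 ≢ 1 mod 4, the ring of integers is ℤ[√331] with discriminant 4·331 = 1324.
Ramification test: 2 | 1324. The prime 2 ramifies in K.

ramified — (2) = 𝔭²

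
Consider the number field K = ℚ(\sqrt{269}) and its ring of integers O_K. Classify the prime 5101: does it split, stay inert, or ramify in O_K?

5101 remains inert

Since 269 ≡ 1 mod 4, the ring of integers is ℤ[(1+√269)/2] with discriminant 269.
5101 ∤ 269, so 5101 is unramified.
Compute (269/5101) via Euler: 269^((5101-1)/2) mod 5101 = 5100, so (269/5101) = -1.
(269/5101) = -1, so 5101 is inert.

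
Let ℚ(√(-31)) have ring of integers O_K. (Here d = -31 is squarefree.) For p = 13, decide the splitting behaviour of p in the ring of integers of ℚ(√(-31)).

inert — (13) stays prime in O_K

-31 mod 4 = 1, hence disc K = -31 and O_K = ℤ[(1+√-31)/2].
disc(K) = -31 is not divisible by 13; 13 is unramified.
(-31/13) = 8^6 mod 13 = 12, giving Legendre symbol -1.
Legendre symbol -1 ⇒ 13 is inert.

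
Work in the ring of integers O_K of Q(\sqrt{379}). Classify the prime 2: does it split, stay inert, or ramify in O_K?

Since 379 ≢ 1 mod 4, the ring of integers is ℤ[√379] with discriminant 4·379 = 1516.
disc(K) = 1516 = 2·758, so p = 2 is ramified.

p ramifies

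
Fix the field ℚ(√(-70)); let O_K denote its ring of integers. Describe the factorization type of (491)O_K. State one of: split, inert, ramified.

Since -70 ≢ 1 mod 4, the ring of integers is ℤ[√-70] with discriminant 4·(-70) = -280.
491 ∤ -280, so 491 is unramified.
Legendre symbol by Euler's criterion: (-70/491) ≡ (-70)^245 ≡ 490 (mod 491), i.e. (-70/491) = -1.
d is a non-residue mod p, hence 491 remains inert in O_K.

491 remains inert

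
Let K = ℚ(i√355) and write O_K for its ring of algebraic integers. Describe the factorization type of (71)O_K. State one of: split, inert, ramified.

Since -355 ≡ 1 mod 4, the ring of integers is ℤ[(1+√-355)/2] with discriminant -355.
71 divides disc(K) = -355, so 71 ramifies.

ramifies in O_K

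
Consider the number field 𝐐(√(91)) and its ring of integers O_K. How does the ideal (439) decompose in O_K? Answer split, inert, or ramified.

split — (439) = 𝔭₁𝔭₂ with 𝔭₁ ≠ 𝔭₂

Since 91 ≢ 1 mod 4, the ring of integers is ℤ[√91] with discriminant 4·91 = 364.
Since gcd(439, 364) = 1 the prime 439 does not ramify.
(91/439) = 91^219 mod 439 = 1, giving Legendre symbol 1.
(91/439) = 1, so 439 splits.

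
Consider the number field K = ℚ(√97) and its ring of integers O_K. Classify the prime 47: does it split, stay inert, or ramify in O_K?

97 mod 4 = 1, hence disc K = 97 and O_K = ℤ[(1+√97)/2].
47 ∤ 97, so 47 is unramified.
Legendre symbol by Euler's criterion: (97/47) ≡ 97^23 ≡ 1 (mod 47), i.e. (97/47) = 1.
(97/47) = 1, so 47 splits.

47 splits in O_K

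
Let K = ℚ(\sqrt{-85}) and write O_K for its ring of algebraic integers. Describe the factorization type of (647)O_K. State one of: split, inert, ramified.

p splits

d = -85 ≡ 3 (mod 4), so O_K = ℤ[√-85] and disc(K) = 4d = -340.
disc(K) = -340 is not divisible by 647; 647 is unramified.
Legendre symbol by Euler's criterion: (-85/647) ≡ (-85)^323 ≡ 1 (mod 647), i.e. (-85/647) = 1.
(-85/647) = 1, so 647 splits.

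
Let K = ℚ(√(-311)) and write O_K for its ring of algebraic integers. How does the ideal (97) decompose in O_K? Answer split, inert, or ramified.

Since -311 ≡ 1 mod 4, the ring of integers is ℤ[(1+√-311)/2] with discriminant -311.
disc(K) = -311 is not divisible by 97; 97 is unramified.
Legendre symbol by Euler's criterion: (-311/97) ≡ (-311)^48 ≡ 96 (mod 97), i.e. (-311/97) = -1.
(-311/97) = -1, so 97 is inert.

97 remains inert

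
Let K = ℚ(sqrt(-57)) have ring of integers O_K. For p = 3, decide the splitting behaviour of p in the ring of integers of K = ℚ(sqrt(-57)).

ramified — (3) = 𝔭²

-57 mod 4 = 3, hence disc K = 4·(-57) = -228 and O_K = ℤ[√-57].
Ramification test: 3 | -228. The prime 3 ramifies in K.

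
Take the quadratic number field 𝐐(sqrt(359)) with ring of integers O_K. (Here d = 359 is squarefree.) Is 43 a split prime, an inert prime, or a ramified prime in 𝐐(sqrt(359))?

d = 359 ≡ 3 (mod 4), so O_K = ℤ[√359] and disc(K) = 4d = 1436.
disc(K) = 1436 is not divisible by 43; 43 is unramified.
(359/43) = 15^21 mod 43 = 1, giving Legendre symbol 1.
d is a quadratic residue mod p, hence 43 splits in O_K.

splits completely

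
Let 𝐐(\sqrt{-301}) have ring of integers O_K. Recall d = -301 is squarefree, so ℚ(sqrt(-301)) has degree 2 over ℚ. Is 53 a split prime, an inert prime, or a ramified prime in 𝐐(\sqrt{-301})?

Since -301 ≢ 1 mod 4, the ring of integers is ℤ[√-301] with discriminant 4·(-301) = -1204.
disc(K) = -1204 is not divisible by 53; 53 is unramified.
Legendre symbol by Euler's criterion: (-301/53) ≡ (-301)^26 ≡ 1 (mod 53), i.e. (-301/53) = 1.
Legendre symbol 1 ⇒ 53 is split.

53 splits in O_K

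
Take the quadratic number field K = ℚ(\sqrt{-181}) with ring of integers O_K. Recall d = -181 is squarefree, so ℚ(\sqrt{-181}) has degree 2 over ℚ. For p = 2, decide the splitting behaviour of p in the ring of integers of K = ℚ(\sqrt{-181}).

2 is ramified

Since -181 ≢ 1 mod 4, the ring of integers is ℤ[√-181] with discriminant 4·(-181) = -724.
Ramification test: 2 | -724. The prime 2 ramifies in K.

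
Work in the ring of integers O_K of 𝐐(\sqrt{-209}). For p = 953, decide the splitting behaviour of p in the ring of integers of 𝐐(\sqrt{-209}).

Since -209 ≢ 1 mod 4, the ring of integers is ℤ[√-209] with discriminant 4·(-209) = -836.
disc(K) = -836 is not divisible by 953; 953 is unramified.
Legendre symbol by Euler's criterion: (-209/953) ≡ (-209)^476 ≡ 1 (mod 953), i.e. (-209/953) = 1.
d is a quadratic residue mod p, hence 953 splits in O_K.

splits completely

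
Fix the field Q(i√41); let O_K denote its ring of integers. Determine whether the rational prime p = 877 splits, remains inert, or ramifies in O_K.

d = -41 ≡ 3 (mod 4), so O_K = ℤ[√-41] and disc(K) = 4d = -164.
877 ∤ -164, so 877 is unramified.
Compute (-41/877) via Euler: 836^((877-1)/2) mod 877 = 1, so (-41/877) = 1.
(-41/877) = 1, so 877 splits.

split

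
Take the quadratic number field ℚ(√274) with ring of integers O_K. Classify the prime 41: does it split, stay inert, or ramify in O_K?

remains prime (inert)

d = 274 ≡ 2 (mod 4), so O_K = ℤ[√274] and disc(K) = 4d = 1096.
41 ∤ 1096, so 41 is unramified.
Compute (274/41) via Euler: 28^((41-1)/2) mod 41 = 40, so (274/41) = -1.
Legendre symbol -1 ⇒ 41 is inert.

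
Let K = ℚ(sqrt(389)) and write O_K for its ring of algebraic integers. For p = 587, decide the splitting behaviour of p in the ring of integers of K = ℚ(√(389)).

Since 389 ≡ 1 mod 4, the ring of integers is ℤ[(1+√389)/2] with discriminant 389.
587 ∤ 389, so 587 is unramified.
Legendre symbol by Euler's criterion: (389/587) ≡ 389^293 ≡ 586 (mod 587), i.e. (389/587) = -1.
d is a non-residue mod p, hence 587 remains inert in O_K.

p is inert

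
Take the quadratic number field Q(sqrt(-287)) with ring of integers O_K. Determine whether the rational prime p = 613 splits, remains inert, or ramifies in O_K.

split

d = -287 ≡ 1 (mod 4), so O_K = ℤ[(1+√-287)/2] and disc(K) = d = -287.
613 ∤ -287, so 613 is unramified.
Legendre symbol by Euler's criterion: (-287/613) ≡ (-287)^306 ≡ 1 (mod 613), i.e. (-287/613) = 1.
d is a quadratic residue mod p, hence 613 splits in O_K.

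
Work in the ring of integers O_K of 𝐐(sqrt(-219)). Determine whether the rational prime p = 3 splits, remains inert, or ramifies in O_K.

ramified — (3) = 𝔭²

Since -219 ≡ 1 mod 4, the ring of integers is ℤ[(1+√-219)/2] with discriminant -219.
Ramification test: 3 | -219. The prime 3 ramifies in K.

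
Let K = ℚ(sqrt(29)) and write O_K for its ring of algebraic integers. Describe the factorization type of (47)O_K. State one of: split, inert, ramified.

47 remains inert

29 mod 4 = 1, hence disc K = 29 and O_K = ℤ[(1+√29)/2].
disc(K) = 29 is not divisible by 47; 47 is unramified.
Euler's criterion: 29^23 mod 47 = 46. Thus (29|47) = -1.
d is a non-residue mod p, hence 47 remains inert in O_K.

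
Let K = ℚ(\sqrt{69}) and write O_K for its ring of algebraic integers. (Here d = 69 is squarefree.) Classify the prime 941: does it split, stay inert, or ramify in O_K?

69 mod 4 = 1, hence disc K = 69 and O_K = ℤ[(1+√69)/2].
941 ∤ 69, so 941 is unramified.
(69/941) = 69^470 mod 941 = 1, giving Legendre symbol 1.
(69/941) = 1, so 941 splits.

941 splits in O_K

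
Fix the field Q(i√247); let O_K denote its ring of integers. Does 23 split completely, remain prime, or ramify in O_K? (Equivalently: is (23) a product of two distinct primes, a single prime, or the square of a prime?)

p splits

Since -247 ≡ 1 mod 4, the ring of integers is ℤ[(1+√-247)/2] with discriminant -247.
Since gcd(23, -247) = 1 the prime 23 does not ramify.
Compute (-247/23) via Euler: 6^((23-1)/2) mod 23 = 1, so (-247/23) = 1.
(-247/23) = 1, so 23 splits.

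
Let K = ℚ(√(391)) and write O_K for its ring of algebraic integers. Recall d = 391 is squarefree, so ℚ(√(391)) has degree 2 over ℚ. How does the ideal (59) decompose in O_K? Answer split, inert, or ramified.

inert — (59) stays prime in O_K

d = 391 ≡ 3 (mod 4), so O_K = ℤ[√391] and disc(K) = 4d = 1564.
59 ∤ 1564, so 59 is unramified.
Legendre symbol by Euler's criterion: (391/59) ≡ 391^29 ≡ 58 (mod 59), i.e. (391/59) = -1.
(391/59) = -1, so 59 is inert.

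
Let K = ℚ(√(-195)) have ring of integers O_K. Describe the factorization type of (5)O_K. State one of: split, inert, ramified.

ramified — (5) = 𝔭²

d = -195 ≡ 1 (mod 4), so O_K = ℤ[(1+√-195)/2] and disc(K) = d = -195.
5 divides disc(K) = -195, so 5 ramifies.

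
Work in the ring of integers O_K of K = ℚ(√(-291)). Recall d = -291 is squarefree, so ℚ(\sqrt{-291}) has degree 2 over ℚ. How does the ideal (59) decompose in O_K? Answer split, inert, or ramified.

split — (59) = 𝔭₁𝔭₂ with 𝔭₁ ≠ 𝔭₂

-291 mod 4 = 1, hence disc K = -291 and O_K = ℤ[(1+√-291)/2].
59 ∤ -291, so 59 is unramified.
Compute (-291/59) via Euler: 4^((59-1)/2) mod 59 = 1, so (-291/59) = 1.
Legendre symbol 1 ⇒ 59 is split.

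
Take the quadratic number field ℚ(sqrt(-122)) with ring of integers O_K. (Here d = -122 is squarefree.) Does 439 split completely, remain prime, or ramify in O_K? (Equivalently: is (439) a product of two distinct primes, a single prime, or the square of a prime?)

Since -122 ≢ 1 mod 4, the ring of integers is ℤ[√-122] with discriminant 4·(-122) = -488.
439 ∤ -488, so 439 is unramified.
(-122/439) = 317^219 mod 439 = 438, giving Legendre symbol -1.
(-122/439) = -1, so 439 is inert.

remains prime (inert)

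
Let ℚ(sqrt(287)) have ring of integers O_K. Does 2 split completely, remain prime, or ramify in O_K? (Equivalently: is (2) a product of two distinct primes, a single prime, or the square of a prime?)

p ramifies

d = 287 ≡ 3 (mod 4), so O_K = ℤ[√287] and disc(K) = 4d = 1148.
2 divides disc(K) = 1148, so 2 ramifies.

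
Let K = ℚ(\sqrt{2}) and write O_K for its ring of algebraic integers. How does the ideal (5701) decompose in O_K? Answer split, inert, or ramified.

Since 2 ≢ 1 mod 4, the ring of integers is ℤ[√2] with discriminant 4·2 = 8.
5701 ∤ 8, so 5701 is unramified.
Compute (2/5701) via Euler: 2^((5701-1)/2) mod 5701 = 5700, so (2/5701) = -1.
Legendre symbol -1 ⇒ 5701 is inert.

p is inert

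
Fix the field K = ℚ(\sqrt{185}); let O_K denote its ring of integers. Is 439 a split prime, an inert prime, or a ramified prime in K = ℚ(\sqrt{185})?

d = 185 ≡ 1 (mod 4), so O_K = ℤ[(1+√185)/2] and disc(K) = d = 185.
Since gcd(439, 185) = 1 the prime 439 does not ramify.
Legendre symbol by Euler's criterion: (185/439) ≡ 185^219 ≡ 438 (mod 439), i.e. (185/439) = -1.
Legendre symbol -1 ⇒ 439 is inert.

remains prime (inert)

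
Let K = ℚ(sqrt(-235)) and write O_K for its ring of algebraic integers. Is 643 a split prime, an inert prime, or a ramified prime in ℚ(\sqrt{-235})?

d = -235 ≡ 1 (mod 4), so O_K = ℤ[(1+√-235)/2] and disc(K) = d = -235.
Since gcd(643, -235) = 1 the prime 643 does not ramify.
Euler's criterion: (-235)^321 mod 643 = 642. Thus (-235|643) = -1.
Legendre symbol -1 ⇒ 643 is inert.

inert — (643) stays prime in O_K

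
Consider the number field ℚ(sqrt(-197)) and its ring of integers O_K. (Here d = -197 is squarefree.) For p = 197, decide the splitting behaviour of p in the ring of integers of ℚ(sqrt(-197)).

d = -197 ≡ 3 (mod 4), so O_K = ℤ[√-197] and disc(K) = 4d = -788.
disc(K) = -788 = 197·(-4), so p = 197 is ramified.

ramified — (197) = 𝔭²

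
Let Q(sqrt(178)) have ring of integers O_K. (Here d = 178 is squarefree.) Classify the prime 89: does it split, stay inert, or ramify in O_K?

ramifies in O_K

d = 178 ≡ 2 (mod 4), so O_K = ℤ[√178] and disc(K) = 4d = 712.
Ramification test: 89 | 712. The prime 89 ramifies in K.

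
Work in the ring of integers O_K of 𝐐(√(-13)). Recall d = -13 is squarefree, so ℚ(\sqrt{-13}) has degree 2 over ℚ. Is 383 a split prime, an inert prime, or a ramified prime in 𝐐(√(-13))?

d = -13 ≡ 3 (mod 4), so O_K = ℤ[√-13] and disc(K) = 4d = -52.
disc(K) = -52 is not divisible by 383; 383 is unramified.
Euler's criterion: (-13)^191 mod 383 = 1. Thus (-13|383) = 1.
d is a quadratic residue mod p, hence 383 splits in O_K.

splits completely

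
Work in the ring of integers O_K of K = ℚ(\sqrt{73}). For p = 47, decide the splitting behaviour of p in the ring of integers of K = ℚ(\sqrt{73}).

Since 73 ≡ 1 mod 4, the ring of integers is ℤ[(1+√73)/2] with discriminant 73.
disc(K) = 73 is not divisible by 47; 47 is unramified.
Euler's criterion: 73^23 mod 47 = 46. Thus (73|47) = -1.
Legendre symbol -1 ⇒ 47 is inert.

inert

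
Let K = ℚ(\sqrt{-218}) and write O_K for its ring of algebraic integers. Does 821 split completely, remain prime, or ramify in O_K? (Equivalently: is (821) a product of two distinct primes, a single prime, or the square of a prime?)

Since -218 ≢ 1 mod 4, the ring of integers is ℤ[√-218] with discriminant 4·(-218) = -872.
821 ∤ -872, so 821 is unramified.
(-218/821) = 603^410 mod 821 = 1, giving Legendre symbol 1.
(-218/821) = 1, so 821 splits.

splits completely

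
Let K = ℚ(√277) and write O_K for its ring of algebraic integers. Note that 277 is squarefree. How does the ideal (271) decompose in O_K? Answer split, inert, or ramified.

remains prime (inert)

d = 277 ≡ 1 (mod 4), so O_K = ℤ[(1+√277)/2] and disc(K) = d = 277.
Since gcd(271, 277) = 1 the prime 271 does not ramify.
Legendre symbol by Euler's criterion: (277/271) ≡ 277^135 ≡ 270 (mod 271), i.e. (277/271) = -1.
(277/271) = -1, so 271 is inert.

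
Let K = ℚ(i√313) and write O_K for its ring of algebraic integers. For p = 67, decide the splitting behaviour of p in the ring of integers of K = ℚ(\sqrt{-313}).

split

-313 mod 4 = 3, hence disc K = 4·(-313) = -1252 and O_K = ℤ[√-313].
67 ∤ -1252, so 67 is unramified.
Euler's criterion: (-313)^33 mod 67 = 1. Thus (-313|67) = 1.
(-313/67) = 1, so 67 splits.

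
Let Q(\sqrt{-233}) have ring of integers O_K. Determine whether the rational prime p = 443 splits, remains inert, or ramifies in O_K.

Since -233 ≢ 1 mod 4, the ring of integers is ℤ[√-233] with discriminant 4·(-233) = -932.
443 ∤ -932, so 443 is unramified.
(-233/443) = 210^221 mod 443 = 442, giving Legendre symbol -1.
d is a non-residue mod p, hence 443 remains inert in O_K.

remains prime (inert)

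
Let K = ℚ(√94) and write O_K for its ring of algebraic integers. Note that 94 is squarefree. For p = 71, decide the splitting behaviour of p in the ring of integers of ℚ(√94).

94 mod 4 = 2, hence disc K = 4·94 = 376 and O_K = ℤ[√94].
71 ∤ 376, so 71 is unramified.
Compute (94/71) via Euler: 23^((71-1)/2) mod 71 = 70, so (94/71) = -1.
(94/71) = -1, so 71 is inert.

p is inert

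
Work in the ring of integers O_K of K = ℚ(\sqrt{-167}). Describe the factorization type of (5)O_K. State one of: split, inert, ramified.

5 remains inert

Since -167 ≡ 1 mod 4, the ring of integers is ℤ[(1+√-167)/2] with discriminant -167.
disc(K) = -167 is not divisible by 5; 5 is unramified.
Legendre symbol by Euler's criterion: (-167/5) ≡ (-167)^2 ≡ 4 (mod 5), i.e. (-167/5) = -1.
d is a non-residue mod p, hence 5 remains inert in O_K.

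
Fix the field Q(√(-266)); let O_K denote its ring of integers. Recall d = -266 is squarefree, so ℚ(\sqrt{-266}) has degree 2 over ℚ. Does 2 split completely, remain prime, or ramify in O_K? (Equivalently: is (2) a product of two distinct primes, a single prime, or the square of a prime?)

p ramifies

d = -266 ≡ 2 (mod 4), so O_K = ℤ[√-266] and disc(K) = 4d = -1064.
disc(K) = -1064 = 2·(-532), so p = 2 is ramified.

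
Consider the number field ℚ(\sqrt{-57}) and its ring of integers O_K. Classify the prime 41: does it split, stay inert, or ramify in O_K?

41 splits in O_K

d = -57 ≡ 3 (mod 4), so O_K = ℤ[√-57] and disc(K) = 4d = -228.
Since gcd(41, -228) = 1 the prime 41 does not ramify.
Euler's criterion: (-57)^20 mod 41 = 1. Thus (-57|41) = 1.
Legendre symbol 1 ⇒ 41 is split.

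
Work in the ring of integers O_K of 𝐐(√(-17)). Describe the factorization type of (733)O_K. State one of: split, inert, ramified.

Since -17 ≢ 1 mod 4, the ring of integers is ℤ[√-17] with discriminant 4·(-17) = -68.
disc(K) = -68 is not divisible by 733; 733 is unramified.
Compute (-17/733) via Euler: 716^((733-1)/2) mod 733 = 1, so (-17/733) = 1.
d is a quadratic residue mod p, hence 733 splits in O_K.

split — (733) = 𝔭₁𝔭₂ with 𝔭₁ ≠ 𝔭₂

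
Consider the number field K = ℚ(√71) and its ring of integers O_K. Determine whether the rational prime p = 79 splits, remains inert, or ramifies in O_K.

71 mod 4 = 3, hence disc K = 4·71 = 284 and O_K = ℤ[√71].
disc(K) = 284 is not divisible by 79; 79 is unramified.
Compute (71/79) via Euler: 71^((79-1)/2) mod 79 = 78, so (71/79) = -1.
d is a non-residue mod p, hence 79 remains inert in O_K.

inert — (79) stays prime in O_K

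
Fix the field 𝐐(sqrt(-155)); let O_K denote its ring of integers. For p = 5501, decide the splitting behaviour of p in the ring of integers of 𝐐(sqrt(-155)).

Since -155 ≡ 1 mod 4, the ring of integers is ℤ[(1+√-155)/2] with discriminant -155.
Since gcd(5501, -155) = 1 the prime 5501 does not ramify.
Euler's criterion: (-155)^2750 mod 5501 = 1. Thus (-155|5501) = 1.
(-155/5501) = 1, so 5501 splits.

p splits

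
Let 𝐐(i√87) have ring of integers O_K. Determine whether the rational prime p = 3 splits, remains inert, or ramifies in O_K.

ramifies in O_K

-87 mod 4 = 1, hence disc K = -87 and O_K = ℤ[(1+√-87)/2].
Ramification test: 3 | -87. The prime 3 ramifies in K.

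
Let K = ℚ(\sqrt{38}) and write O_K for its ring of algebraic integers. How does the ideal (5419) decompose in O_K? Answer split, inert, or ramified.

Since 38 ≢ 1 mod 4, the ring of integers is ℤ[√38] with discriminant 4·38 = 152.
Since gcd(5419, 152) = 1 the prime 5419 does not ramify.
(38/5419) = 38^2709 mod 5419 = 1, giving Legendre symbol 1.
Legendre symbol 1 ⇒ 5419 is split.

splits completely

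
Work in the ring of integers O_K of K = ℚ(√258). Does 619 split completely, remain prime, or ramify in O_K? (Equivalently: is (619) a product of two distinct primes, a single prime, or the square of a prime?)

inert — (619) stays prime in O_K

258 mod 4 = 2, hence disc K = 4·258 = 1032 and O_K = ℤ[√258].
Since gcd(619, 1032) = 1 the prime 619 does not ramify.
Legendre symbol by Euler's criterion: (258/619) ≡ 258^309 ≡ 618 (mod 619), i.e. (258/619) = -1.
(258/619) = -1, so 619 is inert.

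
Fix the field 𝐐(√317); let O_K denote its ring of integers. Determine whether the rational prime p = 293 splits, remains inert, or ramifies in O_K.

split — (293) = 𝔭₁𝔭₂ with 𝔭₁ ≠ 𝔭₂

d = 317 ≡ 1 (mod 4), so O_K = ℤ[(1+√317)/2] and disc(K) = d = 317.
293 ∤ 317, so 293 is unramified.
(317/293) = 24^146 mod 293 = 1, giving Legendre symbol 1.
d is a quadratic residue mod p, hence 293 splits in O_K.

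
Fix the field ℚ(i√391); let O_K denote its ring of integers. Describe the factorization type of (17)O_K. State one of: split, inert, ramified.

Since -391 ≡ 1 mod 4, the ring of integers is ℤ[(1+√-391)/2] with discriminant -391.
Ramification test: 17 | -391. The prime 17 ramifies in K.

ramified — (17) = 𝔭²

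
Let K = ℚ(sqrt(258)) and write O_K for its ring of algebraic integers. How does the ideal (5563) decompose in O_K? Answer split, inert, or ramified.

d = 258 ≡ 2 (mod 4), so O_K = ℤ[√258] and disc(K) = 4d = 1032.
disc(K) = 1032 is not divisible by 5563; 5563 is unramified.
Euler's criterion: 258^2781 mod 5563 = 5562. Thus (258|5563) = -1.
Legendre symbol -1 ⇒ 5563 is inert.

p is inert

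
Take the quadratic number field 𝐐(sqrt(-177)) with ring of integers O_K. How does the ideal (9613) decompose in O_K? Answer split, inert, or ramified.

inert — (9613) stays prime in O_K

Since -177 ≢ 1 mod 4, the ring of integers is ℤ[√-177] with discriminant 4·(-177) = -708.
9613 ∤ -708, so 9613 is unramified.
Legendre symbol by Euler's criterion: (-177/9613) ≡ (-177)^4806 ≡ 9612 (mod 9613), i.e. (-177/9613) = -1.
Legendre symbol -1 ⇒ 9613 is inert.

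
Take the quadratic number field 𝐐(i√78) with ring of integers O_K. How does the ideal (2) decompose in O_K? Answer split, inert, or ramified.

-78 mod 4 = 2, hence disc K = 4·(-78) = -312 and O_K = ℤ[√-78].
2 divides disc(K) = -312, so 2 ramifies.

2 is ramified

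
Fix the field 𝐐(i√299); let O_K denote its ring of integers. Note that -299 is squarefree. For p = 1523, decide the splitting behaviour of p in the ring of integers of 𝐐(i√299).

1523 splits in O_K

-299 mod 4 = 1, hence disc K = -299 and O_K = ℤ[(1+√-299)/2].
1523 ∤ -299, so 1523 is unramified.
Euler's criterion: (-299)^761 mod 1523 = 1. Thus (-299|1523) = 1.
(-299/1523) = 1, so 1523 splits.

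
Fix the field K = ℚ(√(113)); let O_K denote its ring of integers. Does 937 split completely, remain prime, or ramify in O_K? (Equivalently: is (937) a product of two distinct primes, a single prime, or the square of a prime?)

remains prime (inert)

113 mod 4 = 1, hence disc K = 113 and O_K = ℤ[(1+√113)/2].
disc(K) = 113 is not divisible by 937; 937 is unramified.
Legendre symbol by Euler's criterion: (113/937) ≡ 113^468 ≡ 936 (mod 937), i.e. (113/937) = -1.
d is a non-residue mod p, hence 937 remains inert in O_K.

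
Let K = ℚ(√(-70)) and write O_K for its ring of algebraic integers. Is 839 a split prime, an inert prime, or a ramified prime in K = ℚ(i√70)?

-70 mod 4 = 2, hence disc K = 4·(-70) = -280 and O_K = ℤ[√-70].
839 ∤ -280, so 839 is unramified.
Compute (-70/839) via Euler: 769^((839-1)/2) mod 839 = 838, so (-70/839) = -1.
(-70/839) = -1, so 839 is inert.

inert — (839) stays prime in O_K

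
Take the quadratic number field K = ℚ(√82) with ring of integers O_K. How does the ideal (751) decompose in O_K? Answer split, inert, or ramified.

82 mod 4 = 2, hence disc K = 4·82 = 328 and O_K = ℤ[√82].
disc(K) = 328 is not divisible by 751; 751 is unramified.
Euler's criterion: 82^375 mod 751 = 750. Thus (82|751) = -1.
(82/751) = -1, so 751 is inert.

remains prime (inert)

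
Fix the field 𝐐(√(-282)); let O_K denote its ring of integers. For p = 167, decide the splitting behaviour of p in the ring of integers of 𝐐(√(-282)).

inert

-282 mod 4 = 2, hence disc K = 4·(-282) = -1128 and O_K = ℤ[√-282].
Since gcd(167, -1128) = 1 the prime 167 does not ramify.
Compute (-282/167) via Euler: 52^((167-1)/2) mod 167 = 166, so (-282/167) = -1.
d is a non-residue mod p, hence 167 remains inert in O_K.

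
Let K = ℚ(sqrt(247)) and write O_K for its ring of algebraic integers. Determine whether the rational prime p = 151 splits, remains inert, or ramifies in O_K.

remains prime (inert)

Since 247 ≢ 1 mod 4, the ring of integers is ℤ[√247] with discriminant 4·247 = 988.
disc(K) = 988 is not divisible by 151; 151 is unramified.
Euler's criterion: 247^75 mod 151 = 150. Thus (247|151) = -1.
(247/151) = -1, so 151 is inert.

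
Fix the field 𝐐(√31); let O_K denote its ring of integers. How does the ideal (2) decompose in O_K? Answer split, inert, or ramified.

Since 31 ≢ 1 mod 4, the ring of integers is ℤ[√31] with discriminant 4·31 = 124.
disc(K) = 124 = 2·62, so p = 2 is ramified.

2 is ramified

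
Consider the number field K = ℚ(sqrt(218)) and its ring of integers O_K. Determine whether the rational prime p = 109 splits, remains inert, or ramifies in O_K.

Since 218 ≢ 1 mod 4, the ring of integers is ℤ[√218] with discriminant 4·218 = 872.
Ramification test: 109 | 872. The prime 109 ramifies in K.

ramifies in O_K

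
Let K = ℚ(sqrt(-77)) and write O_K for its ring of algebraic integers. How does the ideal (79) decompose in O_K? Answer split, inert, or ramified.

d = -77 ≡ 3 (mod 4), so O_K = ℤ[√-77] and disc(K) = 4d = -308.
79 ∤ -308, so 79 is unramified.
Compute (-77/79) via Euler: 2^((79-1)/2) mod 79 = 1, so (-77/79) = 1.
(-77/79) = 1, so 79 splits.

p splits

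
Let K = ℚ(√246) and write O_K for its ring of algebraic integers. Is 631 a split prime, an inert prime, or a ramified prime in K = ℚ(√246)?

p is inert

Since 246 ≢ 1 mod 4, the ring of integers is ℤ[√246] with discriminant 4·246 = 984.
disc(K) = 984 is not divisible by 631; 631 is unramified.
(246/631) = 246^315 mod 631 = 630, giving Legendre symbol -1.
Legendre symbol -1 ⇒ 631 is inert.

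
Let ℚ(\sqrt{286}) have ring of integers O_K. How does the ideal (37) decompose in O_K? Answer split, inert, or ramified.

p splits

286 mod 4 = 2, hence disc K = 4·286 = 1144 and O_K = ℤ[√286].
disc(K) = 1144 is not divisible by 37; 37 is unramified.
(286/37) = 27^18 mod 37 = 1, giving Legendre symbol 1.
(286/37) = 1, so 37 splits.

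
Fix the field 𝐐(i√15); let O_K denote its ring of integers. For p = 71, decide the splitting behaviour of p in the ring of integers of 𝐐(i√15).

-15 mod 4 = 1, hence disc K = -15 and O_K = ℤ[(1+√-15)/2].
71 ∤ -15, so 71 is unramified.
Euler's criterion: (-15)^35 mod 71 = 70. Thus (-15|71) = -1.
d is a non-residue mod p, hence 71 remains inert in O_K.

p is inert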